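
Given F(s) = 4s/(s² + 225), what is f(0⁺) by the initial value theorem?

f(0⁺) = lim_{s→∞} s·4s/(s² + 225) = lim_{s→∞} 4s²/(s² + 225) = 4

Final answer: 4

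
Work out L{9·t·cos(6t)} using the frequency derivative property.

L{cos(6t)} = s/(s² + 36). Derivative: d/ds[s/(s² + 36)] = [(s² + 36) - s·2s]/(s² + 36)² = (36 - s²)/(s² + 36)². So L{t·cos(6t)} = -F'(s) = (s² - 36)/(s² + 36)². Then L{9·t·cos(6t)} = 9·(s² - 36)/(s² + 36)²

Final answer: 9·(s² - 36)/(s² + 36)²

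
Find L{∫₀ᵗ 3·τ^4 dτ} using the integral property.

L{∫₀ᵗ f(τ)dτ} = F(s)/s with f(t) = 3t^4. F(s) = 72/s^5, so L{∫₀ᵗ 3·τ^4 dτ} = (72/s^5)/s = 72/s^6. (Check: ∫₀ᵗ 3·τ^4 dτ = 3t^5/5.)

Final answer: 72/s^6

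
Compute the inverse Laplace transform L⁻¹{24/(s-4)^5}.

L⁻¹{n!/(s-a)^(n+1)} = t^n·e^(at), so L⁻¹{24/(s-4)^5} = t^4·e^(4t)

Final answer: t^4·e^(4t)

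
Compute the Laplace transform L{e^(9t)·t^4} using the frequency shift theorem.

L{e^(at)·t^n} = n!/(s-a)^(n+1), so L{e^(9t)·t^4} = 24/(s-9)^5

Final answer: 24/(s-9)^5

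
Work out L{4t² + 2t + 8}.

L{4t² + 2t + 8} = 4·2/s³ + 2/s² + 8/s = 8/s³ + 2/s² + 8/s

Final answer: 8/s³ + 2/s² + 8/s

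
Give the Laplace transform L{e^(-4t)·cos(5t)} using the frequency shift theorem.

Frequency shift: L{e^(at)f(t)} = F(s-a). L{e^(-4t)·cos(5t)} = (s+4)/((s+4)² + 25)

Final answer: (s+4)/((s+4)² + 25)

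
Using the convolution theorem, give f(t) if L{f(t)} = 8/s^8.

8/s^8 = (8/s)·(1/s^7) = L{8}·L{t^6/720}. By convolution, f(t) = 8*t^6/720 = ∫₀ᵗ 8·τ^6/720 dτ = 8·t^7/5040

Final answer: 8·t^7/5040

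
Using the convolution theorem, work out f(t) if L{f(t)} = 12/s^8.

12/s^8 = (12/s)·(1/s^7) = L{12}·L{t^6/720}. By convolution, f(t) = 12*t^6/720 = ∫₀ᵗ 12·τ^6/720 dτ = 12·t^7/5040

Final answer: 12·t^7/5040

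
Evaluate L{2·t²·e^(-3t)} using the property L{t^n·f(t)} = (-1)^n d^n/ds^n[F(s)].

L{e^(-3t)} = 1/(s+3). d/ds[1/(s+3)] = -1/(s+3)². d²/ds²[1/(s+3)] = 2/(s+3)³. So L{t²·e^(-3t)} = (-1)² · 2/(s+3)³ = 2/(s+3)³. Then L{2·t²·e^(-3t)} = 2·2/(s+3)³ = 4/(s+3)³

Final answer: 4/(s+3)³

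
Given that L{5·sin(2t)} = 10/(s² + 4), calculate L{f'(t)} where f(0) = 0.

L{f'(t)} = s·F(s) - f(0) = s·10/(s² + 4) - 0 = 10s/(s² + 4)

Final answer: 10s/(s² + 4)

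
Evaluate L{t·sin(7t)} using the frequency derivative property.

L{sin(7t)} = 7/(s² + 49). By L{t·f(t)} = -F'(s): -d/ds[7/(s² + 49)] = -(7)·(-2s)/(s² + 49)² = 14s/(s² + 49)²

Final answer: 14s/(s² + 49)²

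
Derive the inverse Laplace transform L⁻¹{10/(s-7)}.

L⁻¹{1/(s-a)} = e^(at), so L⁻¹{1/(s-7)} = e^(7t), and L⁻¹{10/(s-7)} = 10·e^(7t)

Final answer: 10·e^(7t)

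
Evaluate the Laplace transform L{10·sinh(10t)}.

L{sinh(ωt)} = ω/(s² - ω²), so L{sinh(10t)} = 10/(s² - 100). Then L{10·sinh(10t)} = 10·10/(s² - 100) = 100/(s² - 100)

Final answer: 100/(s² - 100)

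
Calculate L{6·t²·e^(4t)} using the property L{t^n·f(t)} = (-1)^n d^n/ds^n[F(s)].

L{e^(4t)} = 1/(s-4). d/ds[1/(s-4)] = -1/(s-4)². d²/ds²[1/(s-4)] = 2/(s-4)³. So L{t²·e^(4t)} = (-1)² · 2/(s-4)³ = 2/(s-4)³. Then L{6·t²·e^(4t)} = 6·2/(s-4)³ = 12/(s-4)³

Final answer: 12/(s-4)³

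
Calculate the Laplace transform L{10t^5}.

L{10t^5} = 10 · L{t^5} = 10 · 120/s^6 = 1200/s^6

Final answer: 1200/s^6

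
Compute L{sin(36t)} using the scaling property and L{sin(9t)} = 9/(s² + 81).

Using L{f(at)} = (1/a)F(s/a) with a=4: L{sin(36t)} = (1/4) · 9/((s/4)² + 81) = (1/4) · 9·16/(s² + 1296) = 36/(s² + 1296)

Final answer: 36/(s² + 1296)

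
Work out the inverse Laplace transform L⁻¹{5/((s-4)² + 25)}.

Using frequency shift, L⁻¹{5/((s-4)² + 25)} = e^(4t)·sin(5t)

Final answer: e^(4t)·sin(5t)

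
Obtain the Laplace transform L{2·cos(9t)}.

L{cos(ωt)} = s/(s² + ω²), so L{cos(9t)} = s/(s² + 81). Then L{2·cos(9t)} = 2·s/(s² + 81) = 2s/(s² + 81)

Final answer: 2s/(s² + 81)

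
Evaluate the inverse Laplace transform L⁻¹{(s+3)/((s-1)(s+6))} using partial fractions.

Using partial fractions, f(t) = (4e^t + 3e^(-6t))/7

Final answer: (4e^t + 3e^(-6t))/7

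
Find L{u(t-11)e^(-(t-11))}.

u(t-a)f(t-a) with f(t)=e^(-t). L{e^(-t)} = 1/(s+1). By time shift: e^(-11s)/(s+1)

Final answer: e^(-11s)/(s+1)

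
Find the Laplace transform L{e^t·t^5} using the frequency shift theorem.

L{e^(at)·t^n} = n!/(s-a)^(n+1), so L{e^t·t^5} = 120/(s-1)^6

Final answer: 120/(s-1)^6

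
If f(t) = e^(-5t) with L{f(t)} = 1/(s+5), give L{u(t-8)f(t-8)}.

Time shift theorem: L{u(t-a)f(t-a)} = e^(-as)F(s). Here a=8, F(s) = 1/(s+5), so L{u(t-8)f(t-8)} = e^(-8s)·1/(s+5)

Final answer: e^(-8s)·1/(s+5)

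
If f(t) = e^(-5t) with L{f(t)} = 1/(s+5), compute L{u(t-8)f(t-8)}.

Time shift theorem: L{u(t-a)f(t-a)} = e^(-as)F(s). Here a=8, F(s) = 1/(s+5), so L{u(t-8)f(t-8)} = e^(-8s)·1/(s+5)

Final answer: e^(-8s)·1/(s+5)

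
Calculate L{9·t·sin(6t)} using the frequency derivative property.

L{sin(6t)} = 6/(s² + 36). By L{t·f(t)} = -F'(s): -d/ds[6/(s² + 36)] = -(6)·(-2s)/(s² + 36)² = 12s/(s² + 36)². Then L{9·t·sin(6t)} = 9·12s/(s² + 36)² = 108s/(s² + 36)²

Final answer: 108s/(s² + 36)²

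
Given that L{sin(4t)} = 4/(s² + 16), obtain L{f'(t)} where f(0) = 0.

L{f'(t)} = s·F(s) - f(0) = s·4/(s² + 16) - 0 = 4s/(s² + 16)

Final answer: 4s/(s² + 16)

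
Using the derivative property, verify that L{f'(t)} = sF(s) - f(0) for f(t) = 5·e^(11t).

f'(t) = 55e^(11t). Direct: L{f'(t)} = 55/(s-11). Property: s·5/(s-11) - 5 = (5s - 5(s-11))/(s-11) = 55/(s-11). ✓

Final answer: 55/(s-11)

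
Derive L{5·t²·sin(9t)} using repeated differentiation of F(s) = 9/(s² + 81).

F(s) = 9/(s² + 81). F'(s) = -18s/(s² + 81)². F''(s) = -18(81 - 3s²)/(s² + 81)³ = (54s² - 1458)/(s² + 81)³. So L{t²·sin(9t)} = (-1)² F''(s) = (54s² - 1458)/(s² + 81)³. Then L{5·t²·sin(9t)} = 5·(54s² - 1458)/(s² + 81)³ = (270s² - 7290)/(s² + 81)³

Final answer: (270s² - 7290)/(s² + 81)³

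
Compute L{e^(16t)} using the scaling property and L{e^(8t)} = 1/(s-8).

Using L{f(at)} = (1/a)F(s/a) with a=2 and f(t) = e^(8t): L{e^(16t)} = (1/2) · 1/((s/2)-8) = (1/2) · 2/(s-16) = 1/(s-16)

Final answer: 1/(s-16)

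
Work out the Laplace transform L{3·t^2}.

L{t^n} = n!/s^(n+1), so L{t^2} = 2/s^3. Then L{3·t^2} = 3·2/s^3 = 6/s^3

Final answer: 6/s^3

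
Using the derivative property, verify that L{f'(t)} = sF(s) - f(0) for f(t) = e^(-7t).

f'(t) = -7e^(-7t). Direct: L{f'(t)} = -7/(s+7). Property: s·1/(s+7) - 1 = (s - (s+7))/(s+7) = -7/(s+7). ✓

Final answer: -7/(s+7)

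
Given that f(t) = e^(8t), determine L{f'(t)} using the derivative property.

f(0) = 1, F(s) = 1/(s-8). L{f'(t)} = s·F(s) - f(0) = s/(s-8) - 1 = (s - (s-8))/(s-8) = 8/(s-8)

Final answer: 8/(s-8)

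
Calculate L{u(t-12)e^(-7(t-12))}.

u(t-a)f(t-a) with f(t)=e^(-7t). L{e^(-7t)} = 1/(s+7). By time shift: e^(-12s)/(s+7)

Final answer: e^(-12s)/(s+7)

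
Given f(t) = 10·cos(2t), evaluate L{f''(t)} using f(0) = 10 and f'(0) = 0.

F(s) = 10s/(s² + 4). L{f''(t)} = s²F(s) - sf(0) - f'(0) = 10s³/(s² + 4) - 10s = (10s³ - 10s(s² + 4))/(s² + 4) = -40s/(s² + 4)

Final answer: -40s/(s² + 4)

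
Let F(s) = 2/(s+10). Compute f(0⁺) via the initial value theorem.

f(0⁺) = lim_{s→∞} s·2/(s+10) = lim_{s→∞} 2s/(s+10) = 2

Final answer: 2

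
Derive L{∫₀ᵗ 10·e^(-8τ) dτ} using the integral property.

L{∫₀ᵗ f(τ)dτ} = F(s)/s with F(s) = 10/(s+8), so L{∫₀ᵗ 10·e^(-8τ) dτ} = 10/(s(s+8))

Final answer: 10/(s(s+8))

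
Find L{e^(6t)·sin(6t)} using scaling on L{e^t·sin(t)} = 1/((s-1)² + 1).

Scaling with a=6: L{e^(6t)·sin(6t)} = (1/6) · 1/((s/6-1)² + 1). Simplifying: 6/((s-6)² + 36)

Final answer: 6/((s-6)² + 36)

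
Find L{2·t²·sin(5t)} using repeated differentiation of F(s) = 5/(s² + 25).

F(s) = 5/(s² + 25). F'(s) = -10s/(s² + 25)². F''(s) = -10(25 - 3s²)/(s² + 25)³ = (30s² - 250)/(s² + 25)³. So L{t²·sin(5t)} = (-1)² F''(s) = (30s² - 250)/(s² + 25)³. Then L{2·t²·sin(5t)} = 2·(30s² - 250)/(s² + 25)³ = (60s² - 500)/(s² + 25)³

Final answer: (60s² - 500)/(s² + 25)³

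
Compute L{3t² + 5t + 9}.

L{3t² + 5t + 9} = 3·2/s³ + 5/s² + 9/s = 6/s³ + 5/s² + 9/s

Final answer: 6/s³ + 5/s² + 9/s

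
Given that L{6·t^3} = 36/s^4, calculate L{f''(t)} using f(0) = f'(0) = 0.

L{f''(t)} = s²F(s) - sf(0) - f'(0) = s²·36/s^4 - 0 - 0 = 36/s^2

Final answer: 36/s^2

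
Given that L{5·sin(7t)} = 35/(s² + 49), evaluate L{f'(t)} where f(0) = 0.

L{f'(t)} = s·F(s) - f(0) = s·35/(s² + 49) - 0 = 35s/(s² + 49)

Final answer: 35s/(s² + 49)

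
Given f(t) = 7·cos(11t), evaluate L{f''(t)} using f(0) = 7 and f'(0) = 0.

F(s) = 7s/(s² + 121). L{f''(t)} = s²F(s) - sf(0) - f'(0) = 7s³/(s² + 121) - 7s = (7s³ - 7s(s² + 121))/(s² + 121) = -847s/(s² + 121)

Final answer: -847s/(s² + 121)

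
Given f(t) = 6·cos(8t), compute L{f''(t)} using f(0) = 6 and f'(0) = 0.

F(s) = 6s/(s² + 64). L{f''(t)} = s²F(s) - sf(0) - f'(0) = 6s³/(s² + 64) - 6s = (6s³ - 6s(s² + 64))/(s² + 64) = -384s/(s² + 64)

Final answer: -384s/(s² + 64)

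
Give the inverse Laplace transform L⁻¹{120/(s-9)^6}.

L⁻¹{n!/(s-a)^(n+1)} = t^n·e^(at), so L⁻¹{120/(s-9)^6} = t^5·e^(9t)

Final answer: t^5·e^(9t)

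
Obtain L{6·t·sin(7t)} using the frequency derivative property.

L{sin(7t)} = 7/(s² + 49). By L{t·f(t)} = -F'(s): -d/ds[7/(s² + 49)] = -(7)·(-2s)/(s² + 49)² = 14s/(s² + 49)². Then L{6·t·sin(7t)} = 6·14s/(s² + 49)² = 84s/(s² + 49)²

Final answer: 84s/(s² + 49)²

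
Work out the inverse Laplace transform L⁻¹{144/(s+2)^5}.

L⁻¹{n!/(s-a)^(n+1)} = t^n·e^(at) with n=4, a=-2. So L⁻¹{24/(s+2)^5} = t^4·e^(-2t), and L⁻¹{144/(s+2)^5} = (144/24)·t^4·e^(-2t) = 6·t^4·e^(-2t)

Final answer: 6·t^4·e^(-2t)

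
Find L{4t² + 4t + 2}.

L{4t² + 4t + 2} = 4·2/s³ + 4/s² + 2/s = 8/s³ + 4/s² + 2/s

Final answer: 8/s³ + 4/s² + 2/s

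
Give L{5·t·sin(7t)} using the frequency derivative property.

L{sin(7t)} = 7/(s² + 49). By L{t·f(t)} = -F'(s): -d/ds[7/(s² + 49)] = -(7)·(-2s)/(s² + 49)² = 14s/(s² + 49)². Then L{5·t·sin(7t)} = 5·14s/(s² + 49)² = 70s/(s² + 49)²

Final answer: 70s/(s² + 49)²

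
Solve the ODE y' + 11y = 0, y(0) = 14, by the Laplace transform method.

L{y'} + 11L{y} = 0. sY - 14 + 11Y = 0. Y(s+11) = 14. Y = 14/(s+11)

Final answer: y(t) = 14e^(-11t)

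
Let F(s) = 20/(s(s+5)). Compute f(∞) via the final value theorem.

f(∞) = lim_{s→0} s·20/(s(s+5)) = lim_{s→0} 20/(s+5) = 20/5 = 4

Final answer: 4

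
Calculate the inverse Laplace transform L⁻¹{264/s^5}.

L⁻¹{n!/s^(n+1)} = t^n with n=4. So L⁻¹{24/s^5} = t^4, and L⁻¹{264/s^5} = (264/24)·t^4 = 11·t^4

Final answer: 11·t^4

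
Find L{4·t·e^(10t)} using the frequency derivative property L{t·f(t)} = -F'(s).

L{e^(10t)} = 1/(s-10). By frequency derivative: L{t·e^(10t)} = -d/ds[1/(s-10)] = -(-1)/(s-10)² = 1/(s-10)². Then L{4·t·e^(10t)} = 4·1/(s-10)² = 4/(s-10)²

Final answer: 4/(s-10)²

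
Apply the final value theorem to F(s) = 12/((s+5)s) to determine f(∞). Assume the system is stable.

f(∞) = lim_{s→0} sF(s) = lim_{s→0} 12/(s+5) = 12/5

Final answer: 12/5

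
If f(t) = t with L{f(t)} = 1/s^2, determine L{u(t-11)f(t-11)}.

Time shift theorem: L{u(t-a)f(t-a)} = e^(-as)F(s). Here a=11, F(s) = 1/s^2, so L{u(t-11)f(t-11)} = e^(-11s)·1/s^2

Final answer: e^(-11s)·1/s^2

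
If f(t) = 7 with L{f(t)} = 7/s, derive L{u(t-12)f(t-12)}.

Time shift theorem: L{u(t-a)f(t-a)} = e^(-as)F(s). Here a=12, F(s) = 7/s, so L{u(t-12)f(t-12)} = e^(-12s)·7/s

Final answer: e^(-12s)·7/s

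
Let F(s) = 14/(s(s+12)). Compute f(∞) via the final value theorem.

f(∞) = lim_{s→0} s·14/(s(s+12)) = lim_{s→0} 14/(s+12) = 14/12 = 7/6

Final answer: 7/6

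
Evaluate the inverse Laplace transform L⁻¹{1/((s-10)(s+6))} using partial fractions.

Decompose: A/(s-10) + B/(s+6). A = 1/16, B = -1/16. f(t) = (e^(10t) - e^(-6t))/16

Final answer: (e^(10t) - e^(-6t))/16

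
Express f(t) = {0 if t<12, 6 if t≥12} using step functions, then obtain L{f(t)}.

f(t) = 6·u(t-12). L{u(t-12)} = e^(-12s)/s, so L{f(t)} = 6·e^(-12s)/s

Final answer: 6·e^(-12s)/s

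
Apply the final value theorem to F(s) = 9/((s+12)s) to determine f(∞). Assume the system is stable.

f(∞) = lim_{s→0} sF(s) = lim_{s→0} 9/(s+12) = 3/4

Final answer: 3/4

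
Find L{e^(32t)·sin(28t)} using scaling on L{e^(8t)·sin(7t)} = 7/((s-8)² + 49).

Scaling with a=4: L{e^(32t)·sin(28t)} = (1/4) · 7/((s/4-8)² + 49). Simplifying: 28/((s-32)² + 784)

Final answer: 28/((s-32)² + 784)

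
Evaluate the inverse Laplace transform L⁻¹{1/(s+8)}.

L⁻¹{1/(s-a)} = e^(at), so L⁻¹{1/(s+8)} = e^(-8t)

Final answer: e^(-8t)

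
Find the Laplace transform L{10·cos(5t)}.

L{cos(ωt)} = s/(s² + ω²), so L{cos(5t)} = s/(s² + 25). Then L{10·cos(5t)} = 10·s/(s² + 25) = 10s/(s² + 25)

Final answer: 10s/(s² + 25)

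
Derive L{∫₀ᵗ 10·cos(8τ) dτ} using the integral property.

L{∫₀ᵗ f(τ)dτ} = F(s)/s with F(s) = 10s/(s² + 64), so the result is (10s/(s² + 64))/s = 10/(s² + 64)

Final answer: 10/(s² + 64)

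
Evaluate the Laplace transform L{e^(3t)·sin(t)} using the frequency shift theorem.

Frequency shift: L{e^(at)f(t)} = F(s-a). L{e^(3t)·sin(t)} = 1/((s-3)² + 1)

Final answer: 1/((s-3)² + 1)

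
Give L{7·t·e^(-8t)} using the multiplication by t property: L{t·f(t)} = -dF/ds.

Using L{t^n·e^(at)} = n!/(s-a)^(n+1), L{t·e^(-8t)} = 1/(s+8)^2, so L{7·t·e^(-8t)} = 7·1/(s+8)^2 = 7/(s+8)^2

Final answer: 7/(s+8)^2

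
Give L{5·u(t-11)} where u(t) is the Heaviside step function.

L{u(t-a)} = e^(-as)/s. Here a=11, so L{u(t-11)} = e^(-11s)/s, and L{5·u(t-11)} = 5·e^(-11s)/s

Final answer: 5·e^(-11s)/s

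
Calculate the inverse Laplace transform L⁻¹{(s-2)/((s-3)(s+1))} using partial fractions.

Using partial fractions, f(t) = (e^(3t) + 3e^(-t))/4

Final answer: (e^(3t) + 3e^(-t))/4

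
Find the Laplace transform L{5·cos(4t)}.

L{cos(ωt)} = s/(s² + ω²), so L{cos(4t)} = s/(s² + 16). Then L{5·cos(4t)} = 5·s/(s² + 16) = 5s/(s² + 16)

Final answer: 5s/(s² + 16)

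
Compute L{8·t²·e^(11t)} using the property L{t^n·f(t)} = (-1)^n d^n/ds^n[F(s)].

L{e^(11t)} = 1/(s-11). d/ds[1/(s-11)] = -1/(s-11)². d²/ds²[1/(s-11)] = 2/(s-11)³. So L{t²·e^(11t)} = (-1)² · 2/(s-11)³ = 2/(s-11)³. Then L{8·t²·e^(11t)} = 8·2/(s-11)³ = 16/(s-11)³

Final answer: 16/(s-11)³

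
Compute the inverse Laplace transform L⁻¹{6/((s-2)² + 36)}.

Using frequency shift, L⁻¹{6/((s-2)² + 36)} = e^(2t)·sin(6t)

Final answer: e^(2t)·sin(6t)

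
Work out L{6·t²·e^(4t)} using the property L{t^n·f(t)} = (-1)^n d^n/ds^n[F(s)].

L{e^(4t)} = 1/(s-4). d/ds[1/(s-4)] = -1/(s-4)². d²/ds²[1/(s-4)] = 2/(s-4)³. So L{t²·e^(4t)} = (-1)² · 2/(s-4)³ = 2/(s-4)³. Then L{6·t²·e^(4t)} = 6·2/(s-4)³ = 12/(s-4)³

Final answer: 12/(s-4)³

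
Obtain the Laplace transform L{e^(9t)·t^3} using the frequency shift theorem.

L{e^(at)·t^n} = n!/(s-a)^(n+1), so L{e^(9t)·t^3} = 6/(s-9)^4

Final answer: 6/(s-9)^4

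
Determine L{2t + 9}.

L{2t + 9} = 2·L{t} + 9·L{1} = 2/s² + 9/s

Final answer: 2/s² + 9/s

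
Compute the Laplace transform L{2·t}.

L{t^n} = n!/s^(n+1), so L{t} = 1/s^2. Then L{2·t} = 2·1/s^2 = 2/s^2

Final answer: 2/s^2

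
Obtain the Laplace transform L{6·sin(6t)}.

L{sin(ωt)} = ω/(s² + ω²), so L{sin(6t)} = 6/(s² + 36). Then L{6·sin(6t)} = 6·6/(s² + 36) = 36/(s² + 36)

Final answer: 36/(s² + 36)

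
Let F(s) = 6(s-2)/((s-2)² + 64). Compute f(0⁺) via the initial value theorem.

f(0⁺) = lim_{s→∞} sF(s) = lim_{s→∞} 6s(s-2)/((s-2)² + 64) = 6

Final answer: 6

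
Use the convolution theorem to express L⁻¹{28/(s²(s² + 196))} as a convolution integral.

28/(s²(s² + 196)) = (1/s²)·(28/(s² + 196)) = L{t}·L{2·sin(14t)}. So f(t) = t*(2·sin(14t)) = ∫₀ᵗ 2τ·sin(14(t-τ)) dτ

Final answer: ∫₀ᵗ 2τ·sin(14(t-τ)) dτ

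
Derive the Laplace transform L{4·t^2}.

L{t^n} = n!/s^(n+1), so L{t^2} = 2/s^3. Then L{4·t^2} = 4·2/s^3 = 8/s^3

Final answer: 8/s^3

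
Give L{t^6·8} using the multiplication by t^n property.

L{8} = 8/s. d^1/ds^1[1/s] = -1/s². d^2/ds^2[1/s] = 2/s^3. d^3/ds^3[1/s] = -6/s^4. d^4/ds^4[1/s] = 24/s^5. d^5/ds^5[1/s] = -120/s^6. d^6/ds^6[1/s] = 720/s^7. So L{t^6} = (-1)^{6}·720/s^7 = 720/s^7. Then L{t^6·8} = 8·720/s^7 = 5760/s^7

Final answer: 5760/s^7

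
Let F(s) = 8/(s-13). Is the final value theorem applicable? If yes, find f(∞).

sF(s) = 8s/(s-13) has a pole at s = 13 in the right half-plane. Theorem does NOT apply (unstable system; f(t) = 8·e^(13t) grows without bound).

Final answer: Not applicable (unstable)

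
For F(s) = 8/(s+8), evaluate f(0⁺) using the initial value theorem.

f(0⁺) = lim_{s→∞} s·8/(s+8) = lim_{s→∞} 8s/(s+8) = 8

Final answer: 8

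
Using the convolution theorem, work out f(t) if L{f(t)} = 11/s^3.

11/s^3 = (11/s)·(1/s^2) = L{11}·L{t}. By convolution, f(t) = 11*t = ∫₀ᵗ 11·τ dτ = 11·t²/2

Final answer: 11·t²/2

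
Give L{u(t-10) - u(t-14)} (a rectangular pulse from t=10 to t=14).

L{u(t-a)} = e^(-as)/s. L{u(t-10) - u(t-14)} = (e^(-10s) - e^(-14s))/s

Final answer: (e^(-10s) - e^(-14s))/s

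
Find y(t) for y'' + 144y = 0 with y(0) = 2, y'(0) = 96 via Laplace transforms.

L{y''} + 144L{y} = 0. s²Y - 2s - 96 + 144Y = 0. Y(s² + 144) = 2s + 96. Y = (2s + 96)/(s² + 144). Inverting: y(t) = 2cos(12t) + 8sin(12t)

Final answer: y(t) = 2cos(12t) + 8sin(12t)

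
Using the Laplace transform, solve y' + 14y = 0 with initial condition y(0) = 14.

L{y'} + 14L{y} = 0. sY - 14 + 14Y = 0. Y(s+14) = 14. Y = 14/(s+14)

Final answer: y(t) = 14e^(-14t)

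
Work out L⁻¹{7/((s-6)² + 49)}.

Form: b/((s-a)² + b²) → e^(at)sin(bt). With a=6, b=7

Final answer: e^(6t)·sin(7t)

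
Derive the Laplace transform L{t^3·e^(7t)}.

L{t^n·e^(at)} = n!/(s-a)^(n+1), so L{t^3·e^(7t)} = 6/(s-7)^4

Final answer: 6/(s-7)^4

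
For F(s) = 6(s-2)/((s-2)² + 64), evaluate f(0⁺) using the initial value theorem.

f(0⁺) = lim_{s→∞} sF(s) = lim_{s→∞} 6s(s-2)/((s-2)² + 64) = 6

Final answer: 6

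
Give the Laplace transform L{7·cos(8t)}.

L{cos(ωt)} = s/(s² + ω²), so L{cos(8t)} = s/(s² + 64). Then L{7·cos(8t)} = 7·s/(s² + 64) = 7s/(s² + 64)

Final answer: 7s/(s² + 64)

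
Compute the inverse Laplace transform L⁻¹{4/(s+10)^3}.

L⁻¹{n!/(s-a)^(n+1)} = t^n·e^(at) with n=2, a=-10. So L⁻¹{2/(s+10)^3} = t^2·e^(-10t), and L⁻¹{4/(s+10)^3} = (4/2)·t^2·e^(-10t) = 2·t^2·e^(-10t)

Final answer: 2·t^2·e^(-10t)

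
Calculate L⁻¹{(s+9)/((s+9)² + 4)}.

Using frequency shift: L⁻¹{(s-a)/((s-a)² + b²)} = e^(at)cos(bt). Here a=-9, b=2

Final answer: e^(-9t)·cos(2t)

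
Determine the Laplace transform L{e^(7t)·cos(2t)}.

L{e^(at)·cos(ωt)} = (s-a)/((s-a)² + ω²), so L{e^(7t)·cos(2t)} = (s-7)/((s-7)² + 4)

Final answer: (s-7)/((s-7)² + 4)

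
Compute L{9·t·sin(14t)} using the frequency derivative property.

L{sin(14t)} = 14/(s² + 196). By L{t·f(t)} = -F'(s): -d/ds[14/(s² + 196)] = -(14)·(-2s)/(s² + 196)² = 28s/(s² + 196)². Then L{9·t·sin(14t)} = 9·28s/(s² + 196)² = 252s/(s² + 196)²

Final answer: 252s/(s² + 196)²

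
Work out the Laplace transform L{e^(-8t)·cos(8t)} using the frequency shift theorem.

Frequency shift: L{e^(at)f(t)} = F(s-a). L{e^(-8t)·cos(8t)} = (s+8)/((s+8)² + 64)

Final answer: (s+8)/((s+8)² + 64)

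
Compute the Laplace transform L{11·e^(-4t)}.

L{e^(at)} = 1/(s-a), so L{e^(-4t)} = 1/(s+4). Then L{11·e^(-4t)} = 11/(s+4)

Final answer: 11/(s+4)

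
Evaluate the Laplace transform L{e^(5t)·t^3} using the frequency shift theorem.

L{e^(at)·t^n} = n!/(s-a)^(n+1), so L{e^(5t)·t^3} = 6/(s-5)^4

Final answer: 6/(s-5)^4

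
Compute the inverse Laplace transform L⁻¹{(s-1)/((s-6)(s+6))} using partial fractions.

Using partial fractions, f(t) = (5e^(6t) + 7e^(-6t))/12

Final answer: (5e^(6t) + 7e^(-6t))/12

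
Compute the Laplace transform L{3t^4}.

L{3t^4} = 3 · L{t^4} = 3 · 24/s^5 = 72/s^5

Final answer: 72/s^5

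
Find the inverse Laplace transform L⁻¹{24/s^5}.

L⁻¹{n!/s^(n+1)} = t^n with n=4. So L⁻¹{24/s^5} = t^4

Final answer: t^4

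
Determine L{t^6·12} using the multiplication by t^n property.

L{12} = 12/s. d^1/ds^1[1/s] = -1/s². d^2/ds^2[1/s] = 2/s^3. d^3/ds^3[1/s] = -6/s^4. d^4/ds^4[1/s] = 24/s^5. d^5/ds^5[1/s] = -120/s^6. d^6/ds^6[1/s] = 720/s^7. So L{t^6} = (-1)^{6}·720/s^7 = 720/s^7. Then L{t^6·12} = 12·720/s^7 = 8640/s^7

Final answer: 8640/s^7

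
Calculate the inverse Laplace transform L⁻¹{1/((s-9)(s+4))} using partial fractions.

Decompose: A/(s-9) + B/(s+4). A = 1/13, B = -1/13. f(t) = (e^(9t) - e^(-4t))/13

Final answer: (e^(9t) - e^(-4t))/13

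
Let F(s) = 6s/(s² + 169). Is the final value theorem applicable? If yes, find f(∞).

The final value theorem requires all poles of sF(s) in the left half-plane. sF(s) = 6s²/(s² + 169) has poles at s = ±13i (imaginary axis). Theorem does NOT apply (oscillatory system).

Final answer: Not applicable (oscillatory)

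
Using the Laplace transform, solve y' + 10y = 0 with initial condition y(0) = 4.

L{y'} + 10L{y} = 0. sY - 4 + 10Y = 0. Y(s+10) = 4. Y = 4/(s+10)

Final answer: y(t) = 4e^(-10t)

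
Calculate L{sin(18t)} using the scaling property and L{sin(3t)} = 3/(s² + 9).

Using L{f(at)} = (1/a)F(s/a) with a=6: L{sin(18t)} = (1/6) · 3/((s/6)² + 9) = (1/6) · 3·36/(s² + 324) = 18/(s² + 324)

Final answer: 18/(s² + 324)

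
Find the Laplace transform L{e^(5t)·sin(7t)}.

L{e^(at)·sin(ωt)} = ω/((s-a)² + ω²), so L{e^(5t)·sin(7t)} = 7/((s-5)² + 49)

Final answer: 7/((s-5)² + 49)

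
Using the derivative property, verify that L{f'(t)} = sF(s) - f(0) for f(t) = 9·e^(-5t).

f'(t) = -45e^(-5t). Direct: L{f'(t)} = -45/(s+5). Property: s·9/(s+5) - 9 = (9s - 9(s+5))/(s+5) = -45/(s+5). ✓

Final answer: -45/(s+5)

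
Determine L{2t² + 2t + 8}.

L{2t² + 2t + 8} = 2·2/s³ + 2/s² + 8/s = 4/s³ + 2/s² + 8/s

Final answer: 4/s³ + 2/s² + 8/s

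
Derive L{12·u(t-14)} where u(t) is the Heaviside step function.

L{u(t-a)} = e^(-as)/s. Here a=14, so L{u(t-14)} = e^(-14s)/s, and L{12·u(t-14)} = 12·e^(-14s)/s

Final answer: 12·e^(-14s)/s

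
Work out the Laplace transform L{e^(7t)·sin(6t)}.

L{e^(at)·sin(ωt)} = ω/((s-a)² + ω²), so L{e^(7t)·sin(6t)} = 6/((s-7)² + 36)

Final answer: 6/((s-7)² + 36)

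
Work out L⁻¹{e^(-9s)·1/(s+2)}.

L⁻¹{1/(s+2)} = e^(-2t). By the time shift theorem, L⁻¹{e^(-as)F(s)} = u(t-a)f(t-a) with a=9, so L⁻¹{e^(-9s)·1/(s+2)} = u(t-9)·e^(-2(t-9))

Final answer: u(t-9)·e^(-2(t-9))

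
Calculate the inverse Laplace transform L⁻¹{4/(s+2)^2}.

L⁻¹{n!/(s-a)^(n+1)} = t^n·e^(at) with n=1, a=-2. So L⁻¹{1/(s+2)^2} = t·e^(-2t), and L⁻¹{4/(s+2)^2} = (4/1)·t·e^(-2t) = 4·t·e^(-2t)

Final answer: 4·t·e^(-2t)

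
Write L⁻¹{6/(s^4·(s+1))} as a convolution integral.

6/(s^4·(s+1)) = (6/s^4)·(1/(s+1)) = L{t^3}·L{e^(-t)}. So f(t) = t^3*e^(-t) = ∫₀ᵗ τ^3·e^(-(t-τ)) dτ

Final answer: ∫₀ᵗ τ^3·e^(-(t-τ)) dτ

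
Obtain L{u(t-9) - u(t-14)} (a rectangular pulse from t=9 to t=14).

L{u(t-a)} = e^(-as)/s. L{u(t-9) - u(t-14)} = (e^(-9s) - e^(-14s))/s

Final answer: (e^(-9s) - e^(-14s))/s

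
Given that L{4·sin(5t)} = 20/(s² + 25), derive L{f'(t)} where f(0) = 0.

L{f'(t)} = s·F(s) - f(0) = s·20/(s² + 25) - 0 = 20s/(s² + 25)

Final answer: 20s/(s² + 25)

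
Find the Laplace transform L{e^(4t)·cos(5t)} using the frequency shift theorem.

Frequency shift: L{e^(at)f(t)} = F(s-a). L{e^(4t)·cos(5t)} = (s-4)/((s-4)² + 25)

Final answer: (s-4)/((s-4)² + 25)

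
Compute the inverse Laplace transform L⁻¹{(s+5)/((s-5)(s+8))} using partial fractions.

Using partial fractions, f(t) = (10e^(5t) + 3e^(-8t))/13

Final answer: (10e^(5t) + 3e^(-8t))/13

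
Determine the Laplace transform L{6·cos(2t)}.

L{cos(ωt)} = s/(s² + ω²), so L{cos(2t)} = s/(s² + 4). Then L{6·cos(2t)} = 6·s/(s² + 4) = 6s/(s² + 4)

Final answer: 6s/(s² + 4)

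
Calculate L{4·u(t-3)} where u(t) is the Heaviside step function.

L{u(t-a)} = e^(-as)/s. Here a=3, so L{u(t-3)} = e^(-3s)/s, and L{4·u(t-3)} = 4·e^(-3s)/s

Final answer: 4·e^(-3s)/s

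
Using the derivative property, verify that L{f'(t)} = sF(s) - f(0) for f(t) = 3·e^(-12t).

f'(t) = -36e^(-12t). Direct: L{f'(t)} = -36/(s+12). Property: s·3/(s+12) - 3 = (3s - 3(s+12))/(s+12) = -36/(s+12). ✓

Final answer: -36/(s+12)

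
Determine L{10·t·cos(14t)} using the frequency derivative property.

L{cos(14t)} = s/(s² + 196). Derivative: d/ds[s/(s² + 196)] = [(s² + 196) - s·2s]/(s² + 196)² = (196 - s²)/(s² + 196)². So L{t·cos(14t)} = -F'(s) = (s² - 196)/(s² + 196)². Then L{10·t·cos(14t)} = 10·(s² - 196)/(s² + 196)²

Final answer: 10·(s² - 196)/(s² + 196)²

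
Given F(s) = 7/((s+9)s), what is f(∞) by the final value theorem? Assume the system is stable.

f(∞) = lim_{s→0} sF(s) = lim_{s→0} 7/(s+9) = 7/9

Final answer: 7/9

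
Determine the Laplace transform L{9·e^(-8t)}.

L{e^(at)} = 1/(s-a), so L{e^(-8t)} = 1/(s+8). Then L{9·e^(-8t)} = 9/(s+8)

Final answer: 9/(s+8)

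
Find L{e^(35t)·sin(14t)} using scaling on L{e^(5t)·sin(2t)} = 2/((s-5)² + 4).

Scaling with a=7: L{e^(35t)·sin(14t)} = (1/7) · 2/((s/7-5)² + 4). Simplifying: 14/((s-35)² + 196)

Final answer: 14/((s-35)² + 196)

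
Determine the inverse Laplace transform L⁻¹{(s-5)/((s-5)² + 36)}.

Using frequency shift, L⁻¹{(s-5)/((s-5)² + 36)} = e^(5t)·cos(6t)

Final answer: e^(5t)·cos(6t)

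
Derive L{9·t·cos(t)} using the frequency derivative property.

L{cos(t)} = s/(s² + 1). Derivative: d/ds[s/(s² + 1)] = [(s² + 1) - s·2s]/(s² + 1)² = (1 - s²)/(s² + 1)². So L{t·cos(t)} = -F'(s) = (s² - 1)/(s² + 1)². Then L{9·t·cos(t)} = 9·(s² - 1)/(s² + 1)²

Final answer: 9·(s² - 1)/(s² + 1)²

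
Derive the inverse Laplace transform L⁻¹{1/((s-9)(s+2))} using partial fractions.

Decompose: A/(s-9) + B/(s+2). A = 1/11, B = -1/11. f(t) = (e^(9t) - e^(-2t))/11

Final answer: (e^(9t) - e^(-2t))/11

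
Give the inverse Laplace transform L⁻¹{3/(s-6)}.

L⁻¹{1/(s-a)} = e^(at), so L⁻¹{1/(s-6)} = e^(6t), and L⁻¹{3/(s-6)} = 3·e^(6t)

Final answer: 3·e^(6t)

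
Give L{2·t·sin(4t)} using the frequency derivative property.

L{sin(4t)} = 4/(s² + 16). By L{t·f(t)} = -F'(s): -d/ds[4/(s² + 16)] = -(4)·(-2s)/(s² + 16)² = 8s/(s² + 16)². Then L{2·t·sin(4t)} = 2·8s/(s² + 16)² = 16s/(s² + 16)²

Final answer: 16s/(s² + 16)²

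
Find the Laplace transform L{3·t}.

L{t^n} = n!/s^(n+1), so L{t} = 1/s^2. Then L{3·t} = 3·1/s^2 = 3/s^2

Final answer: 3/s^2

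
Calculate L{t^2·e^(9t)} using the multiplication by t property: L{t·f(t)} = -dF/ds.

Using L{t^n·e^(at)} = n!/(s-a)^(n+1), L{t^2·e^(9t)} = 2/(s-9)^3

Final answer: 2/(s-9)^3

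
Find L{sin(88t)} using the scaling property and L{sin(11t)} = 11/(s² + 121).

Using L{f(at)} = (1/a)F(s/a) with a=8: L{sin(88t)} = (1/8) · 11/((s/8)² + 121) = (1/8) · 11·64/(s² + 7744) = 88/(s² + 7744)

Final answer: 88/(s² + 7744)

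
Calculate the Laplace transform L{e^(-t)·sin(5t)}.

L{e^(at)·sin(ωt)} = ω/((s-a)² + ω²), so L{e^(-t)·sin(5t)} = 5/((s+1)² + 25)

Final answer: 5/((s+1)² + 25)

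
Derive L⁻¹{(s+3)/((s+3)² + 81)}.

Using frequency shift: L⁻¹{(s-a)/((s-a)² + b²)} = e^(at)cos(bt). Here a=-3, b=9

Final answer: e^(-3t)·cos(9t)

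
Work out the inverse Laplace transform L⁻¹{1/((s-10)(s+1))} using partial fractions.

Decompose: A/(s-10) + B/(s+1). A = 1/11, B = -1/11. f(t) = (e^(10t) - e^(-t))/11

Final answer: (e^(10t) - e^(-t))/11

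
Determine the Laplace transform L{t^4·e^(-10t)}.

L{t^n·e^(at)} = n!/(s-a)^(n+1), so L{t^4·e^(-10t)} = 24/(s+10)^5

Final answer: 24/(s+10)^5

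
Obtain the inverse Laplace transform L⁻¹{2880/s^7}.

L⁻¹{n!/s^(n+1)} = t^n with n=6. So L⁻¹{720/s^7} = t^6, and L⁻¹{2880/s^7} = (2880/720)·t^6 = 4·t^6

Final answer: 4·t^6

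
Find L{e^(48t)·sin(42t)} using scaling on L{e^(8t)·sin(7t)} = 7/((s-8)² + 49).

Scaling with a=6: L{e^(48t)·sin(42t)} = (1/6) · 7/((s/6-8)² + 49). Simplifying: 42/((s-48)² + 1764)

Final answer: 42/((s-48)² + 1764)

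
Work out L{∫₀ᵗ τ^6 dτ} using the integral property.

L{∫₀ᵗ f(τ)dτ} = F(s)/s with f(t) = t^6. F(s) = 720/s^7, so L{∫₀ᵗ τ^6 dτ} = (720/s^7)/s = 720/s^8. (Check: ∫₀ᵗ τ^6 dτ = t^7/7.)

Final answer: 720/s^8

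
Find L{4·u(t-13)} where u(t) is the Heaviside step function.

L{u(t-a)} = e^(-as)/s. Here a=13, so L{u(t-13)} = e^(-13s)/s, and L{4·u(t-13)} = 4·e^(-13s)/s

Final answer: 4·e^(-13s)/s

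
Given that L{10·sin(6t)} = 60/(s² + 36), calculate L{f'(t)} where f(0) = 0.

L{f'(t)} = s·F(s) - f(0) = s·60/(s² + 36) - 0 = 60s/(s² + 36)

Final answer: 60s/(s² + 36)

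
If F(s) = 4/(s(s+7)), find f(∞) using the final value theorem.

f(∞) = lim_{s→0} s·4/(s(s+7)) = lim_{s→0} 4/(s+7) = 4/7 = 4/7

Final answer: 4/7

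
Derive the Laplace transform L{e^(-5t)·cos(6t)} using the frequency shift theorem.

Frequency shift: L{e^(at)f(t)} = F(s-a). L{e^(-5t)·cos(6t)} = (s+5)/((s+5)² + 36)

Final answer: (s+5)/((s+5)² + 36)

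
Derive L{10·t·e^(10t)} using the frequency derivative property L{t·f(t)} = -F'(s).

L{e^(10t)} = 1/(s-10). By frequency derivative: L{t·e^(10t)} = -d/ds[1/(s-10)] = -(-1)/(s-10)² = 1/(s-10)². Then L{10·t·e^(10t)} = 10·1/(s-10)² = 10/(s-10)²

Final answer: 10/(s-10)²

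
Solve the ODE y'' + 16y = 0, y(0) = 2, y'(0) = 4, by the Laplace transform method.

L{y''} + 16L{y} = 0. s²Y - 2s - 4 + 16Y = 0. Y(s² + 16) = 2s + 4. Y = (2s + 4)/(s² + 16). Inverting: y(t) = 2cos(4t) + sin(4t)

Final answer: y(t) = 2cos(4t) + sin(4t)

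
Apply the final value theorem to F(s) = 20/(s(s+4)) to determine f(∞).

f(∞) = lim_{s→0} s·20/(s(s+4)) = lim_{s→0} 20/(s+4) = 20/4 = 5

Final answer: 5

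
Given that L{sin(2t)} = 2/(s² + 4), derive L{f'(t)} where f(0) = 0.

L{f'(t)} = s·F(s) - f(0) = s·2/(s² + 4) - 0 = 2s/(s² + 4)

Final answer: 2s/(s² + 4)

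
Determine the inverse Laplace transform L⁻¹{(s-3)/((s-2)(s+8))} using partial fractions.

Using partial fractions, f(t) = (-e^(2t) + 11e^(-8t))/10

Final answer: (-e^(2t) + 11e^(-8t))/10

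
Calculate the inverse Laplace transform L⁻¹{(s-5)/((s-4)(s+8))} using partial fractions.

Using partial fractions, f(t) = (-e^(4t) + 13e^(-8t))/12

Final answer: (-e^(4t) + 13e^(-8t))/12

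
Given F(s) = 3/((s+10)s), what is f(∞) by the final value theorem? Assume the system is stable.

f(∞) = lim_{s→0} sF(s) = lim_{s→0} 3/(s+10) = 3/10

Final answer: 3/10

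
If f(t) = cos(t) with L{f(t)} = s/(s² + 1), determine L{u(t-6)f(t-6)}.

Time shift theorem: L{u(t-a)f(t-a)} = e^(-as)F(s). Here a=6, F(s) = s/(s² + 1), so L{u(t-6)f(t-6)} = e^(-6s)·s/(s² + 1)

Final answer: e^(-6s)·s/(s² + 1)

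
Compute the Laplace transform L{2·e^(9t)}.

L{e^(at)} = 1/(s-a), so L{e^(9t)} = 1/(s-9). Then L{2·e^(9t)} = 2/(s-9)

Final answer: 2/(s-9)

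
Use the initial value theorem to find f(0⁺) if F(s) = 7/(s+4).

f(0⁺) = lim_{s→∞} s·7/(s+4) = lim_{s→∞} 7s/(s+4) = 7

Final answer: 7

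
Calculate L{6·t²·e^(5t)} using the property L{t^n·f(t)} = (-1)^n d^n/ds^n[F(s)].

L{e^(5t)} = 1/(s-5). d/ds[1/(s-5)] = -1/(s-5)². d²/ds²[1/(s-5)] = 2/(s-5)³. So L{t²·e^(5t)} = (-1)² · 2/(s-5)³ = 2/(s-5)³. Then L{6·t²·e^(5t)} = 6·2/(s-5)³ = 12/(s-5)³

Final answer: 12/(s-5)³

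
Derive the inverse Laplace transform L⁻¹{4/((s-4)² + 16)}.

Using frequency shift, L⁻¹{4/((s-4)² + 16)} = e^(4t)·sin(4t)

Final answer: e^(4t)·sin(4t)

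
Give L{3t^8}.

L{t^n} = n!/s^(n+1). So L{3t^8} = 3·8!/s^9 = 120960/s^9

Final answer: 120960/s^9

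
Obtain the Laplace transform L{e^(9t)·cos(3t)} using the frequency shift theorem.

Frequency shift: L{e^(at)f(t)} = F(s-a). L{e^(9t)·cos(3t)} = (s-9)/((s-9)² + 9)

Final answer: (s-9)/((s-9)² + 9)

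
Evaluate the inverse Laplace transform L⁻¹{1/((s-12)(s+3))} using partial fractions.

Decompose: A/(s-12) + B/(s+3). A = 1/15, B = -1/15. f(t) = (e^(12t) - e^(-3t))/15

Final answer: (e^(12t) - e^(-3t))/15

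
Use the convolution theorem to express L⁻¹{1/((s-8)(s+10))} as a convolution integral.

1/((s-8)(s+10)) = (1/(s-8))·(1/(s+10)) = L{e^(8t)}·L{e^(-10t)}. So f(t) = e^(8t)*e^(-10t) = ∫₀ᵗ e^(8τ)·e^(-10(t-τ)) dτ

Final answer: ∫₀ᵗ e^(8τ)·e^(-10(t-τ)) dτ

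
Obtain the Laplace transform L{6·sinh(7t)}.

L{sinh(ωt)} = ω/(s² - ω²), so L{sinh(7t)} = 7/(s² - 49). Then L{6·sinh(7t)} = 6·7/(s² - 49) = 42/(s² - 49)

Final answer: 42/(s² - 49)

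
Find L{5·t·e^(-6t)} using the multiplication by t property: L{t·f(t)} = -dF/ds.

Using L{t^n·e^(at)} = n!/(s-a)^(n+1), L{t·e^(-6t)} = 1/(s+6)^2, so L{5·t·e^(-6t)} = 5·1/(s+6)^2 = 5/(s+6)^2

Final answer: 5/(s+6)^2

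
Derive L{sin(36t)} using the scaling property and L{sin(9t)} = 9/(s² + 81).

Using L{f(at)} = (1/a)F(s/a) with a=4: L{sin(36t)} = (1/4) · 9/((s/4)² + 81) = (1/4) · 9·16/(s² + 1296) = 36/(s² + 1296)

Final answer: 36/(s² + 1296)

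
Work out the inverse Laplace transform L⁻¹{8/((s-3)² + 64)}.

Using frequency shift, L⁻¹{8/((s-3)² + 64)} = e^(3t)·sin(8t)

Final answer: e^(3t)·sin(8t)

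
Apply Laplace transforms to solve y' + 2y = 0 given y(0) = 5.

L{y'} + 2L{y} = 0. sY - 5 + 2Y = 0. Y(s+2) = 5. Y = 5/(s+2)

Final answer: y(t) = 5e^(-2t)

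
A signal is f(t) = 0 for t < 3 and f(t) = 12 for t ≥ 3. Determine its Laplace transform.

f(t) = 12·u(t-3). L{u(t-3)} = e^(-3s)/s, so L{f(t)} = 12·e^(-3s)/s

Final answer: 12·e^(-3s)/s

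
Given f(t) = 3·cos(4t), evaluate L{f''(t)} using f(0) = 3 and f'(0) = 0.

F(s) = 3s/(s² + 16). L{f''(t)} = s²F(s) - sf(0) - f'(0) = 3s³/(s² + 16) - 3s = (3s³ - 3s(s² + 16))/(s² + 16) = -48s/(s² + 16)

Final answer: -48s/(s² + 16)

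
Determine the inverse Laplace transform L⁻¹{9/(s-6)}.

L⁻¹{1/(s-a)} = e^(at), so L⁻¹{1/(s-6)} = e^(6t), and L⁻¹{9/(s-6)} = 9·e^(6t)

Final answer: 9·e^(6t)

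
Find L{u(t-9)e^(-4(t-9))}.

u(t-a)f(t-a) with f(t)=e^(-4t). L{e^(-4t)} = 1/(s+4). By time shift: e^(-9s)/(s+4)

Final answer: e^(-9s)/(s+4)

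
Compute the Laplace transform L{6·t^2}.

L{t^n} = n!/s^(n+1), so L{t^2} = 2/s^3. Then L{6·t^2} = 6·2/s^3 = 12/s^3

Final answer: 12/s^3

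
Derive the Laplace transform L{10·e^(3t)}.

L{e^(at)} = 1/(s-a), so L{e^(3t)} = 1/(s-3). Then L{10·e^(3t)} = 10/(s-3)

Final answer: 10/(s-3)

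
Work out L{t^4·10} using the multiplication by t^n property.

L{10} = 10/s. d^1/ds^1[1/s] = -1/s². d^2/ds^2[1/s] = 2/s^3. d^3/ds^3[1/s] = -6/s^4. d^4/ds^4[1/s] = 24/s^5. So L{t^4} = (-1)^{4}·24/s^5 = 24/s^5. Then L{t^4·10} = 10·24/s^5 = 240/s^5

Final answer: 240/s^5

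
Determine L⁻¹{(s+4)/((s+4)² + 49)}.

Using frequency shift: L⁻¹{(s-a)/((s-a)² + b²)} = e^(at)cos(bt). Here a=-4, b=7

Final answer: e^(-4t)·cos(7t)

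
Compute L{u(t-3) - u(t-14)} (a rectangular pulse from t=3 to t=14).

L{u(t-a)} = e^(-as)/s. L{u(t-3) - u(t-14)} = (e^(-3s) - e^(-14s))/s

Final answer: (e^(-3s) - e^(-14s))/s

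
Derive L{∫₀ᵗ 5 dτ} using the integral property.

L{∫₀ᵗ f(τ)dτ} = F(s)/s with f(t) = 5. F(s) = 5/s, so L{∫₀ᵗ 5 dτ} = (5/s)/s = 5/s². (Check: ∫₀ᵗ 5 dτ = 5t.)

Final answer: 5/s²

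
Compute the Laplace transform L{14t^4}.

L{14t^4} = 14 · L{t^4} = 14 · 24/s^5 = 336/s^5

Final answer: 336/s^5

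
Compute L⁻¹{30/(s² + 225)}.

This is the form c·a/(s² + a²) with a = 15, c = 2. L⁻¹ = 2·sin(15t)

Final answer: 2·sin(15t)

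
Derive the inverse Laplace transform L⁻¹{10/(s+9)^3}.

L⁻¹{n!/(s-a)^(n+1)} = t^n·e^(at) with n=2, a=-9. So L⁻¹{2/(s+9)^3} = t^2·e^(-9t), and L⁻¹{10/(s+9)^3} = (10/2)·t^2·e^(-9t) = 5·t^2·e^(-9t)

Final answer: 5·t^2·e^(-9t)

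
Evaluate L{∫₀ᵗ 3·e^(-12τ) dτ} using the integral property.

L{∫₀ᵗ f(τ)dτ} = F(s)/s with F(s) = 3/(s+12), so L{∫₀ᵗ 3·e^(-12τ) dτ} = 3/(s(s+12))

Final answer: 3/(s(s+12))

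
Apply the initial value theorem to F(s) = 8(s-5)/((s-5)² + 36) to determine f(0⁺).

f(0⁺) = lim_{s→∞} sF(s) = lim_{s→∞} 8s(s-5)/((s-5)² + 36) = 8

Final answer: 8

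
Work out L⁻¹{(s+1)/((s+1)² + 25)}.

Using frequency shift: L⁻¹{(s-a)/((s-a)² + b²)} = e^(at)cos(bt). Here a=-1, b=5

Final answer: e^(-t)·cos(5t)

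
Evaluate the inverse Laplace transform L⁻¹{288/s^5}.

L⁻¹{n!/s^(n+1)} = t^n with n=4. So L⁻¹{24/s^5} = t^4, and L⁻¹{288/s^5} = (288/24)·t^4 = 12·t^4

Final answer: 12·t^4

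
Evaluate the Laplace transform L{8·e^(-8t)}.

L{e^(at)} = 1/(s-a), so L{e^(-8t)} = 1/(s+8). Then L{8·e^(-8t)} = 8/(s+8)

Final answer: 8/(s+8)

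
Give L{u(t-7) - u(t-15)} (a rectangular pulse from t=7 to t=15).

L{u(t-a)} = e^(-as)/s. L{u(t-7) - u(t-15)} = (e^(-7s) - e^(-15s))/s

Final answer: (e^(-7s) - e^(-15s))/s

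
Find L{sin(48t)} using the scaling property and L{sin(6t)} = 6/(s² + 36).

Using L{f(at)} = (1/a)F(s/a) with a=8: L{sin(48t)} = (1/8) · 6/((s/8)² + 36) = (1/8) · 6·64/(s² + 2304) = 48/(s² + 2304)

Final answer: 48/(s² + 2304)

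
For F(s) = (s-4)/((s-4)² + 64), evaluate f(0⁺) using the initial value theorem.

f(0⁺) = lim_{s→∞} sF(s) = lim_{s→∞} s(s-4)/((s-4)² + 64) = 1

Final answer: 1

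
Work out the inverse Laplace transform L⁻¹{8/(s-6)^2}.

L⁻¹{n!/(s-a)^(n+1)} = t^n·e^(at) with n=1, a=6. So L⁻¹{1/(s-6)^2} = t·e^(6t), and L⁻¹{8/(s-6)^2} = (8/1)·t·e^(6t) = 8·t·e^(6t)

Final answer: 8·t·e^(6t)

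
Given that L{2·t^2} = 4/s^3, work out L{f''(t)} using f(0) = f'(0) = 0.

L{f''(t)} = s²F(s) - sf(0) - f'(0) = s²·4/s^3 - 0 - 0 = 4/s

Final answer: 4/s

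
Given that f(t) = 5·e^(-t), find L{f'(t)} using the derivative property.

f(0) = 5, F(s) = 5/(s+1). L{f'(t)} = s·F(s) - f(0) = 5s/(s+1) - 5 = (5s - 5(s+1))/(s+1) = -5/(s+1)

Final answer: -5/(s+1)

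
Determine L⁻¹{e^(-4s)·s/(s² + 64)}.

L⁻¹{s/(s² + 64)} = cos(8t). By the time shift theorem, L⁻¹{e^(-as)F(s)} = u(t-a)f(t-a) with a=4, so L⁻¹{e^(-4s)·s/(s² + 64)} = u(t-4)·cos(8(t-4))

Final answer: u(t-4)·cos(8(t-4))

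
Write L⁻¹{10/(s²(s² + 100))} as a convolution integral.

10/(s²(s² + 100)) = (1/s²)·(10/(s² + 100)) = L{t}·L{sin(10t)}. So f(t) = t*(sin(10t)) = ∫₀ᵗ τ·sin(10(t-τ)) dτ

Final answer: ∫₀ᵗ τ·sin(10(t-τ)) dτ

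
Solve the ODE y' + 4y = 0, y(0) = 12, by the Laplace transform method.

L{y'} + 4L{y} = 0. sY - 12 + 4Y = 0. Y(s+4) = 12. Y = 12/(s+4)

Final answer: y(t) = 12e^(-4t)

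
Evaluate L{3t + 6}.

L{3t + 6} = 3·L{t} + 6·L{1} = 3/s² + 6/s

Final answer: 3/s² + 6/s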